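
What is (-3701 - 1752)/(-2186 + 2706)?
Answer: -5453/520 ≈ -10.487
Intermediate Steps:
(-3701 - 1752)/(-2186 + 2706) = -5453/520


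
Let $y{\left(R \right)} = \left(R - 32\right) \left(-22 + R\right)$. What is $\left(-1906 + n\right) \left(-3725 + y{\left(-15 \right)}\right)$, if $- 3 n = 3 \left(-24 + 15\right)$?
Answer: $3767442$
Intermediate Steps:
$y{\left(R \right)} = \left(-32 + R\right) \left(-22 + R\right)$
$n = 9$ ($n = - \frac{3 \left(-24 + 15\right)}{3} = - \frac{3 \left(-9\right)}{3} = \left(- \frac{1}{3}\right) \left(-27\right) = 9$)
$\left(-1906 + n\right) \left(-3725 + y{\left(-15 \right)}\right) = \left(-1906 + 9\right) \left(-3725 + \left(704 + \left(-15\right)^{2} - -810\right)\right) = - 1897 \left(-3725 + \left(704 + 225 + 810\right)\right) = - 1897 \left(-3725 + 1739\right) = \left(-1897\right) \left(-1986\right) = 3767442$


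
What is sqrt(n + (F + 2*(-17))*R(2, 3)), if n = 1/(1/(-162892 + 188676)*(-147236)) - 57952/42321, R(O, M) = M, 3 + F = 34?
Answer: I*sqrt(25588474190508834615)/1557793689 ≈ 3.2472*I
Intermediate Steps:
F = 31 (F = -3 + 34 = 31)
n = -2405956334/1557793689 (n = -1/147236/1/25784 - 57952*1/42321 = -1/147236/(1/25784) - 57952/42321 = 25784*(-1/147236) - 57952/42321 = -6446/36809 - 57952/42321 = -2405956334/1557793689 ≈ -1.5445)
sqrt(n + (F + 2*(-17))*R(2, 3)) = sqrt(-2405956334/1557793689 + (31 + 2*(-17))*3) = sqrt(-2405956334/1557793689 + (31 - 34)*3) = sqrt(-2405956334/1557793689 - 3*3) = sqrt(-2405956334/1557793689 - 9) = sqrt(-16426099535/1557793689) = I*sqrt(25588474190508834615)/1557793689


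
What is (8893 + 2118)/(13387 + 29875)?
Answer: 11011/43262 ≈ 0.25452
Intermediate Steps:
(8893 + 2118)/(13387 + 29875) = 11011/43262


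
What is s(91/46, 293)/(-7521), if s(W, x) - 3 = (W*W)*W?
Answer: -1045579/732064056 ≈ -0.0014283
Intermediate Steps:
s(W, x) = 3 + W**3 (s(W, x) = 3 + (W*W)*W = 3 + W**2*W = 3 + W**3)
s(91/46, 293)/(-7521) = (3 + (91/46)**3)/(-7521) = (3 + (91*(1/46))**3)*(-1/7521) = (3 + (91/46)**3)*(-1/7521) = (3 + 753571/97336)*(-1/7521) = (1045579/97336)*(-1/7521) = -1045579/732064056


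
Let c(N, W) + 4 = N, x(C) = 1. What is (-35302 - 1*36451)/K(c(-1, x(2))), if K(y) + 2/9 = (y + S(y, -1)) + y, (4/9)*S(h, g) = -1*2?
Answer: 1291554/265 ≈ 4873.8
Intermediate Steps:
S(h, g) = -9/2 (S(h, g) = 9*(-1*2)/4 = (9/4)*(-2) = -9/2)
c(N, W) = -4 + N
K(y) = -85/18 + 2*y (K(y) = -2/9 + ((y - 9/2) + y) = -2/9 + ((-9/2 + y) + y) = -2/9 + (-9/2 + 2*y) = -85/18 + 2*y)
(-35302 - 1*36451)/K(c(-1, x(2))) = (-35302 - 1*36451)/(-85/18 + 2*(-4 - 1)) = (-35302 - 36451)/(-85/18 + 2*(-5)) = -71753/(-85/18 - 10) = -71753/(-265/18) = -71753*(-18/265) = 1291554/265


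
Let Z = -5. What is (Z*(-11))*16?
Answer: 880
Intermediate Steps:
(Z*(-11))*16 = -5*(-11)*16 = 55*16 = 880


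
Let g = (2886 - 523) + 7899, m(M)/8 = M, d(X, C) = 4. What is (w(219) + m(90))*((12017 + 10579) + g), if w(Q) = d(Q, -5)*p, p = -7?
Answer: 22737736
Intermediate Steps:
m(M) = 8*M
w(Q) = -28 (w(Q) = 4*(-7) = -28)
g = 10262 (g = 2363 + 7899 = 10262)
(w(219) + m(90))*((12017 + 10579) + g) = (-28 + 8*90)*((12017 + 10579) + 10262) = (-28 + 720)*(22596 + 10262) = 692*32858 = 22737736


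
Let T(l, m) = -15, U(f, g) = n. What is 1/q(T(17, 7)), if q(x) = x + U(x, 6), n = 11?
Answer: -¼ ≈ -0.25000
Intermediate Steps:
U(f, g) = 11
q(x) = 11 + x (q(x) = x + 11 = 11 + x)
1/q(T(17, 7)) = 1/(11 - 15) = 1/(-4) = -¼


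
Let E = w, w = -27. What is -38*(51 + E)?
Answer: -912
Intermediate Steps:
E = -27
-38*(51 + E) = -38*(51 - 27) = -38*24 = -912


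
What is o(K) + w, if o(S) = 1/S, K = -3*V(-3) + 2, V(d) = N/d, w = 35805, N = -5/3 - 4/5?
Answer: 250620/7 ≈ 35803.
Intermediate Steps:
N = -37/15 (N = -5*⅓ - 4*⅕ = -5/3 - ⅘ = -37/15 ≈ -2.4667)
V(d) = -37/(15*d)
K = -7/15 (K = -(-37)/(5*(-3)) + 2 = -(-37)*(-1)/(5*3) + 2 = -3*37/45 + 2 = -37/15 + 2 = -7/15 ≈ -0.46667)
o(K) + w = 1/(-7/15) + 35805 = -15/7 + 35805 = 250620/7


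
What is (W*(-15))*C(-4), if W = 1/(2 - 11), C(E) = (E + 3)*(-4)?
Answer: 20/3 ≈ 6.6667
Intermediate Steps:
C(E) = -12 - 4*E (C(E) = (3 + E)*(-4) = -12 - 4*E)
W = -1/9 (W = 1/(-9) = -1/9 ≈ -0.11111)
(W*(-15))*C(-4) = (-1/9*(-15))*(-12 - 4*(-4)) = 5*(-12 + 16)/3 = (5/3)*4 = 20/3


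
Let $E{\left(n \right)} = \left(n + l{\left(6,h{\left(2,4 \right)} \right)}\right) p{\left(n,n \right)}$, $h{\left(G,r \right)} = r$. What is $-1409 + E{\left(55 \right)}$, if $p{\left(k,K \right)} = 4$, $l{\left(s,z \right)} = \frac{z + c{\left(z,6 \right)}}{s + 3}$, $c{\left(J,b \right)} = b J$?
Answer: $- \frac{10589}{9} \approx -1176.6$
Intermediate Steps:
$c{\left(J,b \right)} = J b$
$l{\left(s,z \right)} = \frac{7 z}{3 + s}$ ($l{\left(s,z \right)} = \frac{z + z 6}{s + 3} = \frac{z + 6 z}{3 + s} = \frac{7 z}{3 + s}$)
$E{\left(n \right)} = \frac{112}{9} + 4 n$ ($E{\left(n \right)} = \left(n + 7 \cdot 4 \frac{1}{3 + 6}\right) 4 = \left(n + 7 \cdot 4 \cdot \frac{1}{9}\right) 4 = \left(n + \frac{28}{9}\right) 4 = \left(\frac{28}{9} + n\right) 4 = \frac{112}{9} + 4 n$)
$-1409 + E{\left(55 \right)} = -1409 + \left(\frac{112}{9} + 4 \cdot 55\right) = -1409 + \left(\frac{112}{9} + 220\right) = -1409 + \frac{2092}{9} = - \frac{10589}{9}$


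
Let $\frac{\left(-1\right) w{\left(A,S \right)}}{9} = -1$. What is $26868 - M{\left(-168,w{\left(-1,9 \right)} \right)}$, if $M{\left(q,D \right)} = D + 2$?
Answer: $26857$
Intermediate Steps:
$w{\left(A,S \right)} = 9$ ($w{\left(A,S \right)} = \left(-9\right) \left(-1\right) = 9$)
$M{\left(q,D \right)} = 2 + D$
$26868 - M{\left(-168,w{\left(-1,9 \right)} \right)} = 26868 - \left(2 + 9\right) = 26868 - 11 = 26857$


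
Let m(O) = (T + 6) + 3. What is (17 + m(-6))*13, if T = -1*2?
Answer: 312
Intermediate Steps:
T = -2
m(O) = 7 (m(O) = (-2 + 6) + 3 = 4 + 3 = 7)
(17 + m(-6))*13 = (17 + 7)*13 = 24*13 = 312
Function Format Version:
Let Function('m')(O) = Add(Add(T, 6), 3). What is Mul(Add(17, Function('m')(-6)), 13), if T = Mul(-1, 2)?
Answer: 312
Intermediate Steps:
T = -2
Function('m')(O) = 7 (Function('m')(O) = Add(Add(-2, 6), 3) = Add(4, 3) = 7)
Mul(Add(17, Function('m')(-6)), 13) = Mul(Add(17, 7), 13) = Mul(24, 13) = 312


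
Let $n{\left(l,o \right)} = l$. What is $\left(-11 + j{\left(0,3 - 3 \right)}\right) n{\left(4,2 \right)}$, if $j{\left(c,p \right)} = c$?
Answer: $-44$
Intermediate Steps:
$\left(-11 + j{\left(0,3 - 3 \right)}\right) n{\left(4,2 \right)} = \left(-11 + 0\right) 4 = \left(-11\right) 4 = -44$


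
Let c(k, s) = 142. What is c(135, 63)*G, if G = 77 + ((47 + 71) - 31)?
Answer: 23288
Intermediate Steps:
G = 164 (G = 77 + (118 - 31) = 77 + 87 = 164)
c(135, 63)*G = 142*164 = 23288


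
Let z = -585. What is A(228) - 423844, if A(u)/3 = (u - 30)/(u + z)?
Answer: -50437634/119 ≈ -4.2385e+5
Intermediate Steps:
A(u) = 3*(-30 + u)/(-585 + u) (A(u) = 3*((u - 30)/(u - 585)) = 3*((-30 + u)/(-585 + u)) = 3*(-30 + u)/(-585 + u))
A(228) - 423844 = 3*(-30 + 228)/(-585 + 228) - 423844 = 3*198/(-357) - 423844 = 3*(-1/357)*198 - 423844 = -198/119 - 423844 = -50437634/119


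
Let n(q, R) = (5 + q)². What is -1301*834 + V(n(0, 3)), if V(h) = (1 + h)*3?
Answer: -1084956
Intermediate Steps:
V(h) = 3 + 3*h
-1301*834 + V(n(0, 3)) = -1301*834 + (3 + 3*(5 + 0)²) = -1085034 + (3 + 3*5²) = -1085034 + (3 + 3*25) = -1085034 + (3 + 75) = -1085034 + 78 = -1084956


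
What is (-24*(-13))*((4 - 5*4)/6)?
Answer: -832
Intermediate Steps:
(-24*(-13))*((4 - 5*4)/6) = 312*((4 - 20)*(⅙)) = 312*(-16*⅙) = 312*(-8/3) = -832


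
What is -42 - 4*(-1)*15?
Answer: 18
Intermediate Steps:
-42 - 4*(-1)*15 = -42 + 4*15 = -42 + 60 = 18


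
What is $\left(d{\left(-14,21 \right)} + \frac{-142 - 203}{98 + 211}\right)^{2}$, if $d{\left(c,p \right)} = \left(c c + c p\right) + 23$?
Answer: $\frac{61465600}{10609} \approx 5793.7$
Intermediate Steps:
$d{\left(c,p \right)} = 23 + c^{2} + c p$ ($d{\left(c,p \right)} = \left(c^{2} + c p\right) + 23 = 23 + c^{2} + c p$)
$\left(d{\left(-14,21 \right)} + \frac{-142 - 203}{98 + 211}\right)^{2} = \left(\left(23 + \left(-14\right)^{2} - 294\right) + \frac{-142 - 203}{98 + 211}\right)^{2} = \left(\left(23 + 196 - 294\right) - \frac{345}{309}\right)^{2} = \left(-75 - \frac{115}{103}\right)^{2} = \left(- \frac{7840}{103}\right)^{2} = \frac{61465600}{10609}$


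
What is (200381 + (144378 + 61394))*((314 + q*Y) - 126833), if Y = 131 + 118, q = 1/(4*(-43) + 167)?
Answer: -257031489132/5 ≈ -5.1406e+10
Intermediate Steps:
q = -⅕ (q = 1/(-172 + 167) = 1/(-5) = -⅕ ≈ -0.20000)
Y = 249
(200381 + (144378 + 61394))*((314 + q*Y) - 126833) = (200381 + (144378 + 61394))*((314 - ⅕*249) - 126833) = (200381 + 205772)*((314 - 249/5) - 126833) = 406153*(1321/5 - 126833) = 406153*(-632844/5) = -257031489132/5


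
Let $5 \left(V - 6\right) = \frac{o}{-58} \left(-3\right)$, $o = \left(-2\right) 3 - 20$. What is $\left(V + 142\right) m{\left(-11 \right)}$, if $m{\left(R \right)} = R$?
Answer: $- \frac{235631}{145} \approx -1625.0$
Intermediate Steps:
$o = -26$ ($o = -6 - 20 = -26$)
$V = \frac{831}{145}$ ($V = 6 + \frac{- \frac{26}{-58} \left(-3\right)}{5} = 6 + \frac{\left(-26\right) \left(- \frac{1}{58}\right) \left(-3\right)}{5} = 6 + \frac{\frac{13}{29} \left(-3\right)}{5} = 6 + \frac{1}{5} \left(- \frac{39}{29}\right) = 6 - \frac{39}{145} = \frac{831}{145} \approx 5.731$)
$\left(V + 142\right) m{\left(-11 \right)} = \left(\frac{831}{145} + 142\right) \left(-11\right) = \frac{21421}{145} \left(-11\right) = - \frac{235631}{145}$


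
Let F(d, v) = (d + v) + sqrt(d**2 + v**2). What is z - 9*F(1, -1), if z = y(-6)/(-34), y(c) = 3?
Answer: -3/34 - 9*sqrt(2) ≈ -12.816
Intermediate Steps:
z = -3/34 (z = 3/(-34) = 3*(-1/34) = -3/34 ≈ -0.088235)
F(d, v) = d + v + sqrt(d**2 + v**2)
z - 9*F(1, -1) = -3/34 - 9*(1 - 1 + sqrt(1**2 + (-1)**2)) = -3/34 - 9*(1 - 1 + sqrt(1 + 1)) = -3/34 - 9*(1 - 1 + sqrt(2)) = -3/34 - 9*sqrt(2)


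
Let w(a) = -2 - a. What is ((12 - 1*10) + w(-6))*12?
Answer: 72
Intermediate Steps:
((12 - 1*10) + w(-6))*12 = ((12 - 1*10) + (-2 - 1*(-6)))*12 = ((12 - 10) + (-2 + 6))*12 = (2 + 4)*12 = 6*12 = 72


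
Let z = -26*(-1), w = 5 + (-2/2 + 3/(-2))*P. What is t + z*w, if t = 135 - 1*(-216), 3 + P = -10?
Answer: 1326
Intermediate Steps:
P = -13 (P = -3 - 10 = -13)
w = 75/2 (w = 5 + (-2/2 + 3/(-2))*(-13) = 5 + (-2*½ + 3*(-½))*(-13) = 5 + (-1 - 3/2)*(-13) = 5 - 5/2*(-13) = 5 + 65/2 = 75/2 ≈ 37.500)
t = 351 (t = 135 + 216 = 351)
z = 26
t + z*w = 351 + 26*(75/2) = 351 + 975 = 1326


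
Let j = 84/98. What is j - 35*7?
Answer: -1709/7 ≈ -244.14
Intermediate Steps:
j = 6/7 (j = 84*(1/98) = 6/7 ≈ 0.85714)
j - 35*7 = 6/7 - 35*7 = 6/7 - 245 = -1709/7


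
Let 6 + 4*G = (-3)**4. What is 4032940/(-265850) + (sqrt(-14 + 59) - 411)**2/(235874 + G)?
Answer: -362568678434/25084835035 - 9864*sqrt(5)/943571 ≈ -14.477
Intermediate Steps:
G = 75/4 (G = -3/2 + (1/4)*(-3)**4 = -3/2 + (1/4)*81 = -3/2 + 81/4 = 75/4 ≈ 18.750)
4032940/(-265850) + (sqrt(-14 + 59) - 411)**2/(235874 + G) = 4032940/(-265850) + (sqrt(-14 + 59) - 411)**2/(235874 + 75/4) = 4032940*(-1/265850) + (sqrt(45) - 411)**2/(943571/4) = -403294/26585 + (3*sqrt(5) - 411)**2*(4/943571) = -403294/26585 + (-411 + 3*sqrt(5))**2*(4/943571) = -403294/26585 + 4*(-411 + 3*sqrt(5))**2/943571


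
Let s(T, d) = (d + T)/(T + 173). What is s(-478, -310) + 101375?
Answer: 30920163/305 ≈ 1.0138e+5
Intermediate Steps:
s(T, d) = (T + d)/(173 + T)
s(-478, -310) + 101375 = (-478 - 310)/(173 - 478) + 101375 = -788/(-305) + 101375 = -1/305*(-788) + 101375 = 788/305 + 101375 = 30920163/305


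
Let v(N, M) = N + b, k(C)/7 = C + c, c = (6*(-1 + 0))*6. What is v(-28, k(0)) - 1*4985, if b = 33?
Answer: -4980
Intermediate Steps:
c = -36 (c = (6*(-1))*6 = -6*6 = -36)
k(C) = -252 + 7*C (k(C) = 7*(C - 36) = 7*(-36 + C) = -252 + 7*C)
v(N, M) = 33 + N (v(N, M) = N + 33 = 33 + N)
v(-28, k(0)) - 1*4985 = (33 - 28) - 1*4985 = 5 - 4985 = -4980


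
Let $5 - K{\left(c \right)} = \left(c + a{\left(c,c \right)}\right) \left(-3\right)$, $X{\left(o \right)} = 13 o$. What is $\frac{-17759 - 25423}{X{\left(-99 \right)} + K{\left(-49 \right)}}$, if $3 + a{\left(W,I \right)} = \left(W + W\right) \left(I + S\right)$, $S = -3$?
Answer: $- \frac{21591}{6925} \approx -3.1178$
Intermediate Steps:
$a{\left(W,I \right)} = -3 + 2 W \left(-3 + I\right)$ ($a{\left(W,I \right)} = -3 + \left(W + W\right) \left(I - 3\right) = -3 + 2 W \left(-3 + I\right)$)
$K{\left(c \right)} = -4 - 15 c + 6 c^{2}$ ($K{\left(c \right)} = 5 - \left(c - \left(3 + 6 c - 2 c c\right)\right) \left(-3\right) = 5 - \left(c - \left(3 - 2 c^{2} + 6 c\right)\right) \left(-3\right) = 5 - \left(-3 - 5 c + 2 c^{2}\right) \left(-3\right) = 5 - \left(9 - 6 c^{2} + 15 c\right) = -4 - 15 c + 6 c^{2}$)
$\frac{-17759 - 25423}{X{\left(-99 \right)} + K{\left(-49 \right)}} = \frac{-17759 - 25423}{13 \left(-99\right) - \left(-731 - 14406\right)} = - \frac{43182}{-1287 + \left(-4 + 735 + 6 \cdot 2401\right)} = - \frac{43182}{-1287 + \left(-4 + 735 + 14406\right)} = - \frac{43182}{-1287 + 15137} = - \frac{43182}{13850} = \left(-43182\right) \frac{1}{13850} = - \frac{21591}{6925}$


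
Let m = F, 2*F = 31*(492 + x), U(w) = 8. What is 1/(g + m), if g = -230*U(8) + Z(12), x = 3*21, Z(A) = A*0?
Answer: 2/13525 ≈ 0.00014787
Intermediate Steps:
Z(A) = 0
x = 63
F = 17205/2 (F = (31*(492 + 63))/2 = (31*555)/2 = (½)*17205 = 17205/2 ≈ 8602.5)
g = -1840 (g = -230*8 + 0 = -1840 + 0 = -1840)
m = 17205/2 ≈ 8602.5
1/(g + m) = 1/(-1840 + 17205/2) = 1/(13525/2) = 2/13525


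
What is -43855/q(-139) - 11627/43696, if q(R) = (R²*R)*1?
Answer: -29309404033/117350807824 ≈ -0.24976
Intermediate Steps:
q(R) = R³ (q(R) = R³*1 = R³)
-43855/q(-139) - 11627/43696 = -43855/((-139)³) - 11627/43696 = -43855/(-2685619) - 11627*1/43696 = -43855*(-1/2685619) - 11627/43696 = 43855/2685619 - 11627/43696 = -29309404033/117350807824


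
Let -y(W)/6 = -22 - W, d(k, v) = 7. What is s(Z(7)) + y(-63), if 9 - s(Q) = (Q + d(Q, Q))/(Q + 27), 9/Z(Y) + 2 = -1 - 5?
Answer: -49106/207 ≈ -237.23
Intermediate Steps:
Z(Y) = -9/8 (Z(Y) = 9/(-2 + (-1 - 5)) = 9/(-2 - 6) = 9/(-8) = 9*(-⅛) = -9/8)
y(W) = 132 + 6*W (y(W) = -6*(-22 - W) = 132 + 6*W)
s(Q) = 9 - (7 + Q)/(27 + Q) (s(Q) = 9 - (Q + 7)/(Q + 27) = 9 - (7 + Q)/(27 + Q))
s(Z(7)) + y(-63) = 4*(59 + 2*(-9/8))/(27 - 9/8) + (132 + 6*(-63)) = 4*(59 - 9/4)/(207/8) + (132 - 378) = 4*(8/207)*(227/4) - 246 = 1816/207 - 246 = -49106/207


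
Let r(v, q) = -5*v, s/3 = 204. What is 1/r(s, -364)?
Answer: -1/3060 ≈ -0.00032680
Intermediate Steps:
s = 612 (s = 3*204 = 612)
1/r(s, -364) = 1/(-5*612) = 1/(-3060) = -1/3060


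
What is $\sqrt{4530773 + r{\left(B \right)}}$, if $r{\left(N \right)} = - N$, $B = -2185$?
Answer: $3 \sqrt{503662} \approx 2129.1$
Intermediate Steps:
$\sqrt{4530773 + r{\left(B \right)}} = \sqrt{4530773 - -2185} = \sqrt{4530773 + 2185} = \sqrt{4532958} = 3 \sqrt{503662}$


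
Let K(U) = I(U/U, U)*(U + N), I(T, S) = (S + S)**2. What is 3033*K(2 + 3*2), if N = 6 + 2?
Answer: 12423168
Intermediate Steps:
N = 8
I(T, S) = 4*S**2 (I(T, S) = (2*S)**2 = 4*S**2)
K(U) = 4*U**2*(8 + U) (K(U) = (4*U**2)*(U + 8) = (4*U**2)*(8 + U) = 4*U**2*(8 + U))
3033*K(2 + 3*2) = 3033*(4*(2 + 3*2)**2*(8 + (2 + 3*2))) = 3033*(4*(2 + 6)**2*(8 + (2 + 6))) = 3033*(4*8**2*(8 + 8)) = 3033*(4*64*16) = 3033*4096 = 12423168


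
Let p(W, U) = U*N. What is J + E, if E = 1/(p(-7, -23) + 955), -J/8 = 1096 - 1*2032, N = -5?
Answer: 8012161/1070 ≈ 7488.0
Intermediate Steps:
p(W, U) = -5*U (p(W, U) = U*(-5) = -5*U)
J = 7488 (J = -8*(1096 - 1*2032) = -8*(1096 - 2032) = -8*(-936) = 7488)
E = 1/1070 (E = 1/(-5*(-23) + 955) = 1/(115 + 955) = 1/1070 ≈ 0.00093458)
J + E = 7488 + 1/1070 = 8012161/1070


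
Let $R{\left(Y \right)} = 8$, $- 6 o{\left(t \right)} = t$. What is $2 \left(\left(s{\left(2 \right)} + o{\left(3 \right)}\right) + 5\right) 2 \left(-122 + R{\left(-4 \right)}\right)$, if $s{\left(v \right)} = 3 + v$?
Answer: $-4332$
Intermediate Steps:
$o{\left(t \right)} = - \frac{t}{6}$
$2 \left(\left(s{\left(2 \right)} + o{\left(3 \right)}\right) + 5\right) 2 \left(-122 + R{\left(-4 \right)}\right) = 2 \left(\left(\left(3 + 2\right) - \frac{1}{2}\right) + 5\right) 2 \left(-122 + 8\right) = 2 \left(\left(5 - \frac{1}{2}\right) + 5\right) 2 \left(-114\right) = 2 \left(\frac{9}{2} + 5\right) 2 \left(-114\right) = 2 \cdot \frac{19}{2} \cdot 2 \left(-114\right) = 19 \cdot 2 \left(-114\right) = 38 \left(-114\right) = -4332$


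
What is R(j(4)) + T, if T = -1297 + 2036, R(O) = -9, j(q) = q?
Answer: 730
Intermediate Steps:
T = 739
R(j(4)) + T = -9 + 739 = 730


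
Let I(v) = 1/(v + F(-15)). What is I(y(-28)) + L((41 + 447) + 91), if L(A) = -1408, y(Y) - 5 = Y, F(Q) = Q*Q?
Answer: -284415/202 ≈ -1408.0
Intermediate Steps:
F(Q) = Q**2
y(Y) = 5 + Y
I(v) = 1/(225 + v) (I(v) = 1/(v + (-15)**2) = 1/(v + 225) = 1/(225 + v))
I(y(-28)) + L((41 + 447) + 91) = 1/(225 + (5 - 28)) - 1408 = 1/(225 - 23) - 1408 = 1/202 - 1408 = -284415/202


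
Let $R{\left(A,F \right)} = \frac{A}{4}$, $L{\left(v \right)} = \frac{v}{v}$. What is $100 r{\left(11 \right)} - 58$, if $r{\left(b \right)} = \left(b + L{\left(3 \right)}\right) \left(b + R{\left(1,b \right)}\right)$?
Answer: $13442$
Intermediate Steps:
$L{\left(v \right)} = 1$
$R{\left(A,F \right)} = \frac{A}{4}$ ($R{\left(A,F \right)} = A \frac{1}{4} = \frac{A}{4}$)
$r{\left(b \right)} = \left(1 + b\right) \left(\frac{1}{4} + b\right)$ ($r{\left(b \right)} = \left(b + 1\right) \left(b + \frac{1}{4} \cdot 1\right) = \left(1 + b\right) \left(b + \frac{1}{4}\right) = \left(1 + b\right) \left(\frac{1}{4} + b\right)$)
$100 r{\left(11 \right)} - 58 = 100 \left(\frac{1}{4} + 11^{2} + \frac{5}{4} \cdot 11\right) - 58 = 100 \left(\frac{1}{4} + 121 + \frac{55}{4}\right) - 58 = 100 \cdot 135 - 58 = 13500 - 58 = 13442$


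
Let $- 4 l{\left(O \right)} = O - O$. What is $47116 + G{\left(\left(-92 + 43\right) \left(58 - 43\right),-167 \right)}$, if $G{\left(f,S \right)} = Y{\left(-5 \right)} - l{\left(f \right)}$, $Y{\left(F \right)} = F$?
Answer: $47111$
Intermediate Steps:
$l{\left(O \right)} = 0$ ($l{\left(O \right)} = - \frac{O - O}{4} = \left(- \frac{1}{4}\right) 0 = 0$)
$G{\left(f,S \right)} = -5$ ($G{\left(f,S \right)} = -5 - 0 = -5 + 0 = -5$)
$47116 + G{\left(\left(-92 + 43\right) \left(58 - 43\right),-167 \right)} = 47116 - 5 = 47111$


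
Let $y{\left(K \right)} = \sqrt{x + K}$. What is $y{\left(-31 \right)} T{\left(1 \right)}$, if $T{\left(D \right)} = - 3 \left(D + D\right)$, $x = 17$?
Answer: $- 6 i \sqrt{14} \approx - 22.45 i$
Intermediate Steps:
$y{\left(K \right)} = \sqrt{17 + K}$
$T{\left(D \right)} = - 6 D$ ($T{\left(D \right)} = - 3 \cdot 2 D = - 6 D$)
$y{\left(-31 \right)} T{\left(1 \right)} = \sqrt{17 - 31} \left(\left(-6\right) 1\right) = \sqrt{-14} \left(-6\right) = i \sqrt{14} \left(-6\right) = - 6 i \sqrt{14}$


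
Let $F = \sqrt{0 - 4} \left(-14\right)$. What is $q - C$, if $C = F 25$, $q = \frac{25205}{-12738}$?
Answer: $- \frac{25205}{12738} + 700 i \approx -1.9787 + 700.0 i$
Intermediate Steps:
$q = - \frac{25205}{12738}$ ($q = 25205 \left(- \frac{1}{12738}\right) = - \frac{25205}{12738} \approx -1.9787$)
$F = - 28 i$ ($F = \sqrt{-4} \left(-14\right) = 2 i \left(-14\right) = - 28 i \approx - 28.0 i$)
$C = - 700 i$ ($C = - 28 i 25 = - 700 i \approx - 700.0 i$)
$q - C = - \frac{25205}{12738} - - 700 i = - \frac{25205}{12738} + 700 i$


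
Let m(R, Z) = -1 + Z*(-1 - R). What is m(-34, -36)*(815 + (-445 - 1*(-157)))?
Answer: -626603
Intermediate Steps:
m(-34, -36)*(815 + (-445 - 1*(-157))) = (-1 - 1*(-36) - 1*(-34)*(-36))*(815 + (-445 - 1*(-157))) = (-1 + 36 - 1224)*(815 + (-445 + 157)) = -1189*(815 - 288) = -1189*527 = -626603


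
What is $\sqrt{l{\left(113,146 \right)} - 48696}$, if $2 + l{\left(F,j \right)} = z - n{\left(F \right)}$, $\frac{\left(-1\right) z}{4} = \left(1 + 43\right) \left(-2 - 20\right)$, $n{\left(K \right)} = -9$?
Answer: $i \sqrt{44817} \approx 211.7 i$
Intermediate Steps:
$z = 3872$ ($z = - 4 \left(1 + 43\right) \left(-2 - 20\right) = - 4 \cdot 44 \left(-22\right) = \left(-4\right) \left(-968\right) = 3872$)
$l{\left(F,j \right)} = 3879$ ($l{\left(F,j \right)} = -2 + \left(3872 - -9\right) = -2 + \left(3872 + 9\right) = -2 + 3881 = 3879$)
$\sqrt{l{\left(113,146 \right)} - 48696} = \sqrt{3879 - 48696} = \sqrt{-44817} = i \sqrt{44817}$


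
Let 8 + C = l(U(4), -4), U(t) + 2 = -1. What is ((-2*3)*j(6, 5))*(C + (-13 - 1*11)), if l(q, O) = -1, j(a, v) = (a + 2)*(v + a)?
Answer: 17424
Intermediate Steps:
U(t) = -3 (U(t) = -2 - 1 = -3)
j(a, v) = (2 + a)*(a + v)
C = -9 (C = -8 - 1 = -9)
((-2*3)*j(6, 5))*(C + (-13 - 1*11)) = ((-2*3)*(6² + 2*6 + 2*5 + 6*5))*(-9 + (-13 - 1*11)) = (-6*(36 + 12 + 10 + 30))*(-9 + (-13 - 11)) = (-6*88)*(-9 - 24) = -528*(-33) = 17424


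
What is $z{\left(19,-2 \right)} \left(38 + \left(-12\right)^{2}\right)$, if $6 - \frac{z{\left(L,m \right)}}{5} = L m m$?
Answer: $-63700$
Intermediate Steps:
$z{\left(L,m \right)} = 30 - 5 L m^{2}$ ($z{\left(L,m \right)} = 30 - 5 L m m = 30 - 5 L m^{2}$)
$z{\left(19,-2 \right)} \left(38 + \left(-12\right)^{2}\right) = \left(30 - 95 \left(-2\right)^{2}\right) \left(38 + \left(-12\right)^{2}\right) = \left(30 - 95 \cdot 4\right) \left(38 + 144\right) = \left(30 - 380\right) 182 = \left(-350\right) 182 = -63700$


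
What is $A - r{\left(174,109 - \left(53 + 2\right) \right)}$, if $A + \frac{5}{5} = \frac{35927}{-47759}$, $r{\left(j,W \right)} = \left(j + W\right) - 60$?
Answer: $- \frac{8107198}{47759} \approx -169.75$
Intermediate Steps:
$r{\left(j,W \right)} = -60 + W + j$ ($r{\left(j,W \right)} = \left(W + j\right) - 60 = -60 + W + j$)
$A = - \frac{83686}{47759}$ ($A = -1 + \frac{35927}{-47759} = -1 + 35927 \left(- \frac{1}{47759}\right) = -1 - \frac{35927}{47759} = - \frac{83686}{47759} \approx -1.7523$)
$A - r{\left(174,109 - \left(53 + 2\right) \right)} = - \frac{83686}{47759} - \left(-60 + \left(109 - \left(53 + 2\right)\right) + 174\right) = - \frac{83686}{47759} - \left(-60 + \left(109 - 55\right) + 174\right) = - \frac{83686}{47759} - \left(-60 + 54 + 174\right) = - \frac{83686}{47759} - 168 = - \frac{8107198}{47759}$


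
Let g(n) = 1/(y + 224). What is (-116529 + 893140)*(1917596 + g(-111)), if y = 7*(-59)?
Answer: 281463741035873/189 ≈ 1.4892e+12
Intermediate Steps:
y = -413
g(n) = -1/189 (g(n) = 1/(-413 + 224) = 1/(-189) = -1/189)
(-116529 + 893140)*(1917596 + g(-111)) = (-116529 + 893140)*(1917596 - 1/189) = 776611*(362425643/189) = 281463741035873/189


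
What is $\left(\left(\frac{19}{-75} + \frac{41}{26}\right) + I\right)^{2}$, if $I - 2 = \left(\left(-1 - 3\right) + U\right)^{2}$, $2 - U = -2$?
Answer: $\frac{42003361}{3802500} \approx 11.046$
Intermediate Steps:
$U = 4$ ($U = 2 - -2 = 2 + 2 = 4$)
$I = 2$ ($I = 2 + \left(\left(-1 - 3\right) + 4\right)^{2} = 2 + \left(-4 + 4\right)^{2} = 2 + 0^{2} = 2 + 0 = 2$)
$\left(\left(\frac{19}{-75} + \frac{41}{26}\right) + I\right)^{2} = \left(\left(\frac{19}{-75} + \frac{41}{26}\right) + 2\right)^{2} = \left(\left(19 \left(- \frac{1}{75}\right) + 41 \cdot \frac{1}{26}\right) + 2\right)^{2} = \left(\left(- \frac{19}{75} + \frac{41}{26}\right) + 2\right)^{2} = \left(\frac{2581}{1950} + 2\right)^{2} = \left(\frac{6481}{1950}\right)^{2} = \frac{42003361}{3802500}$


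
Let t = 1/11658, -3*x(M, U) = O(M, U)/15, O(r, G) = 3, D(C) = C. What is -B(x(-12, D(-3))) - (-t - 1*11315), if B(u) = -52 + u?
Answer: 220862107/19430 ≈ 11367.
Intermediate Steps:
x(M, U) = -1/15
t = 1/11658 ≈ 8.5778e-5
-B(x(-12, D(-3))) - (-t - 1*11315) = -(-52 - 1/15) - (-1*1/11658 - 1*11315) = -1*(-781/15) - (-1/11658 - 11315) = 781/15 - 1*(-131910271/11658) = 781/15 + 131910271/11658 = 220862107/19430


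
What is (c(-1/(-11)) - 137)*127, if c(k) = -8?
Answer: -18415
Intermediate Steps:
(c(-1/(-11)) - 137)*127 = (-8 - 137)*127 = -145*127 = -18415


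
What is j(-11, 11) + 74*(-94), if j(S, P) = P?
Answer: -6945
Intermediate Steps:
j(-11, 11) + 74*(-94) = 11 + 74*(-94) = 11 - 6956 = -6945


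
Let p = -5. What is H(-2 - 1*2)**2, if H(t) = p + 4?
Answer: 1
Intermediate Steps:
H(t) = -1 (H(t) = -5 + 4 = -1)
H(-2 - 1*2)**2 = (-1)**2 = 1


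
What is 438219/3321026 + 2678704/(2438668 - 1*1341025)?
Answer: 9377053648121/3645300941718 ≈ 2.5724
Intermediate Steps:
438219/3321026 + 2678704/(2438668 - 1*1341025) = 438219*(1/3321026) + 2678704/(2438668 - 1341025) = 438219/3321026 + 2678704/1097643 = 9377053648121/3645300941718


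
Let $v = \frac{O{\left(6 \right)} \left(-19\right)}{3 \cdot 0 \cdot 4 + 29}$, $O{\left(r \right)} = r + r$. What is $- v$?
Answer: $\frac{228}{29} \approx 7.8621$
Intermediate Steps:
$O{\left(r \right)} = 2 r$
$v = - \frac{228}{29}$ ($v = \frac{2 \cdot 6 \left(-19\right)}{3 \cdot 0 \cdot 4 + 29} = \frac{12 \left(-19\right)}{0 \cdot 4 + 29} = - \frac{228}{0 + 29} = - \frac{228}{29} \approx -7.8621$)
$- v = \left(-1\right) \left(- \frac{228}{29}\right) = \frac{228}{29}$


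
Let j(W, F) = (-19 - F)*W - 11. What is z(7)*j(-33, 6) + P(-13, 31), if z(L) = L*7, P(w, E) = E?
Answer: 39917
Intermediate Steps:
j(W, F) = -11 + W*(-19 - F) (j(W, F) = W*(-19 - F) - 11 = -11 + W*(-19 - F))
z(L) = 7*L
z(7)*j(-33, 6) + P(-13, 31) = (7*7)*(-11 - 19*(-33) - 1*6*(-33)) + 31 = 49*(-11 + 627 + 198) + 31 = 49*814 + 31 = 39886 + 31 = 39917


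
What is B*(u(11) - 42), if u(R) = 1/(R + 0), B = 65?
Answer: -29965/11 ≈ -2724.1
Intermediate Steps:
u(R) = 1/R
B*(u(11) - 42) = 65*(1/11 - 42) = 65*(-461/11) = -29965/11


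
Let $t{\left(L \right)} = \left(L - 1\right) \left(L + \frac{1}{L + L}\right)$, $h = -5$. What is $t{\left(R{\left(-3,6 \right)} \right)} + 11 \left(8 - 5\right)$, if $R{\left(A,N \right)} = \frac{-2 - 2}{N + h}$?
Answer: $\frac{429}{8} \approx 53.625$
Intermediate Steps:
$R{\left(A,N \right)} = - \frac{4}{-5 + N}$ ($R{\left(A,N \right)} = \frac{-2 - 2}{N - 5} = - \frac{4}{-5 + N}$)
$t{\left(L \right)} = \left(-1 + L\right) \left(L + \frac{1}{2 L}\right)$
$t{\left(R{\left(-3,6 \right)} \right)} + 11 \left(8 - 5\right) = \left(\frac{1}{2} + \left(- \frac{4}{-5 + 6}\right)^{2} - - \frac{4}{-5 + 6} - \frac{1}{2 \left(- \frac{4}{-5 + 6}\right)}\right) + 11 \left(8 - 5\right) = \left(\frac{1}{2} + \left(- \frac{4}{1}\right)^{2} - - \frac{4}{1} - \frac{1}{2 \left(- \frac{4}{1}\right)}\right) + 11 \cdot 3 = \left(\frac{1}{2} + \left(\left(-4\right) 1\right)^{2} - \left(-4\right) 1 - \frac{1}{2 \left(\left(-4\right) 1\right)}\right) + 33 = \left(\frac{1}{2} + \left(-4\right)^{2} - -4 - \frac{1}{2 \left(-4\right)}\right) + 33 = \left(\frac{1}{2} + 16 + 4 - - \frac{1}{8}\right) + 33 = \left(\frac{1}{2} + 16 + 4 + \frac{1}{8}\right) + 33 = \frac{165}{8} + 33 = \frac{429}{8}$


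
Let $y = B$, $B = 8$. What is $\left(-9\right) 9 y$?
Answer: $-648$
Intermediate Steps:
$y = 8$
$\left(-9\right) 9 y = \left(-9\right) 9 \cdot 8 = \left(-81\right) 8 = -648$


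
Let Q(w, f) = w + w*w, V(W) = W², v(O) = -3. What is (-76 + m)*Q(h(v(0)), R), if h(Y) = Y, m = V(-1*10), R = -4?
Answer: 144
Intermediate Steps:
m = 100 (m = (-1*10)² = (-10)² = 100)
Q(w, f) = w + w²
(-76 + m)*Q(h(v(0)), R) = (-76 + 100)*(-3*(1 - 3)) = 24*(-3*(-2)) = 24*6 = 144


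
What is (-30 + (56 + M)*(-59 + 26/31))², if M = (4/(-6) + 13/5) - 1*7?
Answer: 215123426596/24025 ≈ 8.9541e+6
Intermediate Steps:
M = -76/15 (M = (4*(-⅙) + 13*(⅕)) - 7 = (-⅔ + 13/5) - 7 = 29/15 - 7 = -76/15 ≈ -5.0667)
(-30 + (56 + M)*(-59 + 26/31))² = (-30 + (56 - 76/15)*(-59 + 26/31))² = (-30 + 764*(-59 + 26*(1/31))/15)² = (-30 + 764*(-59 + 26/31)/15)² = (-30 + (764/15)*(-1803/31))² = (-30 - 459164/155)² = (-463814/155)² = 215123426596/24025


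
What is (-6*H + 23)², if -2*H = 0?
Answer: 529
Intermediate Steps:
H = 0 (H = -½*0 = 0)
(-6*H + 23)² = (-6*0 + 23)² = (0 + 23)² = 23² = 529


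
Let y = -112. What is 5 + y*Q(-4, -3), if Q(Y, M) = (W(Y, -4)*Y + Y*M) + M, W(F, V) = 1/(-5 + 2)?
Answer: -3457/3 ≈ -1152.3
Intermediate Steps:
W(F, V) = -⅓ (W(F, V) = 1/(-3) = -⅓)
Q(Y, M) = M - Y/3 + M*Y (Q(Y, M) = (-Y/3 + Y*M) + M = (-Y/3 + M*Y) + M = M - Y/3 + M*Y)
5 + y*Q(-4, -3) = 5 - 112*(-3 - ⅓*(-4) - 3*(-4)) = 5 - 112*(-3 + 4/3 + 12) = 5 - 112*31/3 = 5 - 3472/3 = -3457/3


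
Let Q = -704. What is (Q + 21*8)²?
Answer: 287296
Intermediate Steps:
(Q + 21*8)² = (-704 + 21*8)² = (-704 + 168)² = (-536)² = 287296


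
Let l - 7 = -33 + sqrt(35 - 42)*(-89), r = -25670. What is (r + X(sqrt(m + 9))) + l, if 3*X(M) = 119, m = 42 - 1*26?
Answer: -76969/3 - 89*I*sqrt(7) ≈ -25656.0 - 235.47*I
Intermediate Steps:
m = 16 (m = 42 - 26 = 16)
l = -26 - 89*I*sqrt(7) (l = 7 + (-33 + sqrt(35 - 42)*(-89)) = 7 + (-33 + sqrt(-7)*(-89)) = 7 + (-33 + (I*sqrt(7))*(-89)) = 7 + (-33 - 89*I*sqrt(7)) = -26 - 89*I*sqrt(7) ≈ -26.0 - 235.47*I)
X(M) = 119/3 (X(M) = (1/3)*119 = 119/3)
(r + X(sqrt(m + 9))) + l = (-25670 + 119/3) + (-26 - 89*I*sqrt(7)) = -76891/3 + (-26 - 89*I*sqrt(7)) = -76969/3 - 89*I*sqrt(7)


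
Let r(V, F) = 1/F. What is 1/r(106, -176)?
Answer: -176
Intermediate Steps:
1/r(106, -176) = 1/(1/(-176)) = 1/(-1/176) = -176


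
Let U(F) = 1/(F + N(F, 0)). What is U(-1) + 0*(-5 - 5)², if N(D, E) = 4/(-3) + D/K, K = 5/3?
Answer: -15/44 ≈ -0.34091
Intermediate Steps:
K = 5/3 (K = 5*(⅓) = 5/3 ≈ 1.6667)
N(D, E) = -4/3 + 3*D/5 (N(D, E) = 4/(-3) + D/(5/3) = 4*(-⅓) + D*(⅗) = -4/3 + 3*D/5)
U(F) = 1/(-4/3 + 8*F/5) (U(F) = 1/(F + (-4/3 + 3*F/5)) = 1/(-4/3 + 8*F/5))
U(-1) + 0*(-5 - 5)² = 15/(4*(-5 + 6*(-1))) + 0*(-5 - 5)² = 15/(4*(-5 - 6)) + 0*(-10)² = (15/4)/(-11) + 0*100 = (15/4)*(-1/11) + 0 = -15/44 + 0 = -15/44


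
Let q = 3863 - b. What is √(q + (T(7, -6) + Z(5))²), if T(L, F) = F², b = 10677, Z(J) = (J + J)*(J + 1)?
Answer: √2402 ≈ 49.010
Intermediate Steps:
Z(J) = 2*J*(1 + J) (Z(J) = (2*J)*(1 + J) = 2*J*(1 + J))
q = -6814 (q = 3863 - 1*10677 = 3863 - 10677 = -6814)
√(q + (T(7, -6) + Z(5))²) = √(-6814 + ((-6)² + 2*5*(1 + 5))²) = √(-6814 + (36 + 2*5*6)²) = √(-6814 + (36 + 60)²) = √(-6814 + 96²) = √(-6814 + 9216) = √2402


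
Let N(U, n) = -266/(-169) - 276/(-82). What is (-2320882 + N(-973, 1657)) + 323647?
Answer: -13838807087/6929 ≈ -1.9972e+6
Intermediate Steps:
N(U, n) = 34228/6929 (N(U, n) = -266*(-1/169) - 276*(-1/82) = 266/169 + 138/41 = 34228/6929)
(-2320882 + N(-973, 1657)) + 323647 = (-2320882 + 34228/6929) + 323647 = -16081357150/6929 + 323647 = -13838807087/6929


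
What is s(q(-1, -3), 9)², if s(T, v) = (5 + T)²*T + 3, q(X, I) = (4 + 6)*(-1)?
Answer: 61009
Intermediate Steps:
q(X, I) = -10 (q(X, I) = 10*(-1) = -10)
s(T, v) = 3 + T*(5 + T)² (s(T, v) = T*(5 + T)² + 3 = 3 + T*(5 + T)²)
s(q(-1, -3), 9)² = (3 - 10*(5 - 10)²)² = (3 - 10*(-5)²)² = (3 - 10*25)² = (3 - 250)² = (-247)² = 61009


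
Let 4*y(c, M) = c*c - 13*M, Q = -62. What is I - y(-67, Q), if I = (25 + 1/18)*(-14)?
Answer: -60283/36 ≈ -1674.5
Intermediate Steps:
y(c, M) = -13*M/4 + c**2/4 (y(c, M) = (c*c - 13*M)/4 = (c**2 - 13*M)/4 = -13*M/4 + c**2/4)
I = -3157/9 (I = (25 + 1/18)*(-14) = (451/18)*(-14) = -3157/9 ≈ -350.78)
I - y(-67, Q) = -3157/9 - (-13/4*(-62) + (1/4)*(-67)**2) = -3157/9 - (403/2 + (1/4)*4489) = -3157/9 - (403/2 + 4489/4) = -3157/9 - 1*5295/4 = -3157/9 - 5295/4 = -60283/36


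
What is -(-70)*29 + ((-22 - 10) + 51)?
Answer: 2049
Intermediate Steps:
-(-70)*29 + ((-22 - 10) + 51) = -70*(-29) + (-32 + 51) = 2030 + 19 = 2049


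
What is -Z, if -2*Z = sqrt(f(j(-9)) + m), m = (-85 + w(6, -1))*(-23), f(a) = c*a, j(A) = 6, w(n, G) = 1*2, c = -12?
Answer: sqrt(1837)/2 ≈ 21.430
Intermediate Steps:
w(n, G) = 2
f(a) = -12*a
m = 1909 (m = (-85 + 2)*(-23) = -83*(-23) = 1909)
Z = -sqrt(1837)/2 (Z = -sqrt(-12*6 + 1909)/2 = -sqrt(-72 + 1909)/2 = -sqrt(1837)/2 ≈ -21.430)
-Z = -(-1)*sqrt(1837)/2 = sqrt(1837)/2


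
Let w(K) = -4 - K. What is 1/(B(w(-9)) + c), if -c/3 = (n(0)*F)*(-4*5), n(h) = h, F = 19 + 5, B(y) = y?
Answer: ⅕ ≈ 0.20000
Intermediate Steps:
F = 24
c = 0 (c = -3*0*24*(-4*5) = -0*(-20) = -3*0 = 0)
1/(B(w(-9)) + c) = 1/((-4 - 1*(-9)) + 0) = 1/((-4 + 9) + 0) = 1/(5 + 0) = 1/5 = ⅕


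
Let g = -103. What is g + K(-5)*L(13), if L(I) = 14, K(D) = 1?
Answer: -89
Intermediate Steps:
g + K(-5)*L(13) = -103 + 1*14 = -103 + 14 = -89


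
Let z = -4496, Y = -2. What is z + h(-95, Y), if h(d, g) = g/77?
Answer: -346194/77 ≈ -4496.0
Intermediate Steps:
h(d, g) = g/77 (h(d, g) = g*(1/77) = g/77)
z + h(-95, Y) = -4496 + (1/77)*(-2) = -4496 - 2/77 = -346194/77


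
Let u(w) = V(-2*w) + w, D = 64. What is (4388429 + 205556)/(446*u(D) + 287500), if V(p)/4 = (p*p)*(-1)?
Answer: -4593985/28913012 ≈ -0.15889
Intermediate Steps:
V(p) = -4*p² (V(p) = 4*((p*p)*(-1)) = 4*(p²*(-1)) = 4*(-p²) = -4*p²)
u(w) = w - 16*w² (u(w) = -4*4*w² + w = -16*w² + w = w - 16*w²)
(4388429 + 205556)/(446*u(D) + 287500) = (4388429 + 205556)/(446*(64*(1 - 16*64)) + 287500) = 4593985/(446*(64*(1 - 1024)) + 287500) = 4593985/(446*(64*(-1023)) + 287500) = 4593985/(446*(-65472) + 287500) = 4593985/(-29200512 + 287500) = 4593985/(-28913012) = 4593985*(-1/28913012) = -4593985/28913012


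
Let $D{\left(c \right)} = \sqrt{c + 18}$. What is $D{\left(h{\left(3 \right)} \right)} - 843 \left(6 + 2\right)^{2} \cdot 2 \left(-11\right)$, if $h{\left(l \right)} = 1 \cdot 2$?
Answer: $1186944 + 2 \sqrt{5} \approx 1.1869 \cdot 10^{6}$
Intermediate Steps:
$h{\left(l \right)} = 2$
$D{\left(c \right)} = \sqrt{18 + c}$
$D{\left(h{\left(3 \right)} \right)} - 843 \left(6 + 2\right)^{2} \cdot 2 \left(-11\right) = \sqrt{18 + 2} - 843 \left(6 + 2\right)^{2} \cdot 2 \left(-11\right) = \sqrt{20} - 843 \cdot 8^{2} \cdot 2 \left(-11\right) = 2 \sqrt{5} - 843 \cdot 64 \cdot 2 \left(-11\right) = 2 \sqrt{5} - 843 \cdot 128 \left(-11\right) = 2 \sqrt{5} - -1186944 = 2 \sqrt{5} + 1186944 = 1186944 + 2 \sqrt{5}$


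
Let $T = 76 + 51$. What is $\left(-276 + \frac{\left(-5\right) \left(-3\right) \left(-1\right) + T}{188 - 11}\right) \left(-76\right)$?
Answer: $\frac{3704240}{177} \approx 20928.0$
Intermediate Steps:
$T = 127$
$\left(-276 + \frac{\left(-5\right) \left(-3\right) \left(-1\right) + T}{188 - 11}\right) \left(-76\right) = \left(-276 + \frac{\left(-5\right) \left(-3\right) \left(-1\right) + 127}{188 - 11}\right) \left(-76\right) = \left(-276 + \frac{15 \left(-1\right) + 127}{177}\right) \left(-76\right) = \left(-276 + \left(-15 + 127\right) \frac{1}{177}\right) \left(-76\right) = \left(-276 + 112 \cdot \frac{1}{177}\right) \left(-76\right) = \left(-276 + \frac{112}{177}\right) \left(-76\right) = \left(- \frac{48740}{177}\right) \left(-76\right) = \frac{3704240}{177}$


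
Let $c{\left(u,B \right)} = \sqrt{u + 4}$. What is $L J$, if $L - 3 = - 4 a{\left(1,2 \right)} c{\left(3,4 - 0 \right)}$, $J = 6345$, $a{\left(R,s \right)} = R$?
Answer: $19035 - 25380 \sqrt{7} \approx -48114.0$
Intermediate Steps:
$c{\left(u,B \right)} = \sqrt{4 + u}$
$L = 3 - 4 \sqrt{7}$ ($L = 3 + \left(-4\right) 1 \sqrt{4 + 3} = 3 - 4 \sqrt{7} \approx -7.583$)
$L J = \left(3 - 4 \sqrt{7}\right) 6345 = 19035 - 25380 \sqrt{7}$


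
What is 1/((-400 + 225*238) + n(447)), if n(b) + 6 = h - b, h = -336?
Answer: 1/52361 ≈ 1.9098e-5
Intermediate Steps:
n(b) = -342 - b (n(b) = -6 + (-336 - b) = -342 - b)
1/((-400 + 225*238) + n(447)) = 1/((-400 + 225*238) + (-342 - 1*447)) = 1/((-400 + 53550) + (-342 - 447)) = 1/(53150 - 789) = 1/52361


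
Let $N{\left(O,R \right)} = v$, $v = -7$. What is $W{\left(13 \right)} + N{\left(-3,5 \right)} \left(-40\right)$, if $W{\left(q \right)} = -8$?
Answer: $272$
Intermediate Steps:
$N{\left(O,R \right)} = -7$
$W{\left(13 \right)} + N{\left(-3,5 \right)} \left(-40\right) = -8 - -280 = -8 + 280 = 272$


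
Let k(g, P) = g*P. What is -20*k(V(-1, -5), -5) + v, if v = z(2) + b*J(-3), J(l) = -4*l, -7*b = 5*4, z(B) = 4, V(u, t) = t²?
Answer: 17288/7 ≈ 2469.7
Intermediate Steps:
b = -20/7 (b = -5*4/7 = -⅐*20 = -20/7 ≈ -2.8571)
k(g, P) = P*g
v = -212/7 (v = 4 - (-80)*(-3)/7 = 4 - 20/7*12 = 4 - 240/7 = -212/7 ≈ -30.286)
-20*k(V(-1, -5), -5) + v = -(-100)*(-5)² - 212/7 = -(-100)*25 - 212/7 = -20*(-125) - 212/7 = 2500 - 212/7 = 17288/7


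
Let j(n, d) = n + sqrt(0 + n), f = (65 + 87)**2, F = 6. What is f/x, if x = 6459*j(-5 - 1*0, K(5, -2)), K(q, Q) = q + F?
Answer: -11552/19377 - 11552*I*sqrt(5)/96885 ≈ -0.59617 - 0.26662*I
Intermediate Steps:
f = 23104 (f = 152**2 = 23104)
K(q, Q) = 6 + q (K(q, Q) = q + 6 = 6 + q)
j(n, d) = n + sqrt(n)
x = -32295 + 6459*I*sqrt(5) (x = 6459*((-5 - 1*0) + sqrt(-5 - 1*0)) = 6459*((-5 + 0) + sqrt(-5 + 0)) = 6459*(-5 + sqrt(-5)) = 6459*(-5 + I*sqrt(5)) = -32295 + 6459*I*sqrt(5) ≈ -32295.0 + 14443.0*I)
f/x = 23104/(-32295 + 6459*I*sqrt(5))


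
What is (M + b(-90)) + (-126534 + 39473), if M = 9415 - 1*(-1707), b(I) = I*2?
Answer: -76119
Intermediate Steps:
b(I) = 2*I
M = 11122 (M = 9415 + 1707 = 11122)
(M + b(-90)) + (-126534 + 39473) = (11122 + 2*(-90)) + (-126534 + 39473) = (11122 - 180) - 87061 = 10942 - 87061 = -76119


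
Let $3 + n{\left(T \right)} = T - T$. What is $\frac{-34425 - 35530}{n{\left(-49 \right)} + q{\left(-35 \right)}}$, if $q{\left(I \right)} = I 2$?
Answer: $\frac{69955}{73} \approx 958.29$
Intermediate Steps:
$q{\left(I \right)} = 2 I$
$n{\left(T \right)} = -3$ ($n{\left(T \right)} = -3 + \left(T - T\right) = -3 + 0 = -3$)
$\frac{-34425 - 35530}{n{\left(-49 \right)} + q{\left(-35 \right)}} = \frac{-34425 - 35530}{-3 + 2 \left(-35\right)} = - \frac{69955}{-3 - 70} = - \frac{69955}{-73} = \left(-69955\right) \left(- \frac{1}{73}\right) = \frac{69955}{73}$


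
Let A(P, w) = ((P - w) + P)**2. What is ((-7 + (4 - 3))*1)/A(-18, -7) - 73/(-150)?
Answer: 60493/126150 ≈ 0.47953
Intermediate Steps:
A(P, w) = (-w + 2*P)**2
((-7 + (4 - 3))*1)/A(-18, -7) - 73/(-150) = ((-7 + (4 - 3))*1)/((-1*(-7) + 2*(-18))**2) - 73/(-150) = ((-7 + 1)*1)/((7 - 36)**2) - 73*(-1/150) = (-6*1)/((-29)**2) + 73/150 = -6/841 + 73/150 = 60493/126150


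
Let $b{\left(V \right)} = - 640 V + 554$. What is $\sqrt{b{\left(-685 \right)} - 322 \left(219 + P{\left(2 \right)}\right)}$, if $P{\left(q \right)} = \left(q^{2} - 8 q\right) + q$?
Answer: $2 \sqrt{92914} \approx 609.64$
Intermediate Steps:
$b{\left(V \right)} = 554 - 640 V$
$P{\left(q \right)} = q^{2} - 7 q$
$\sqrt{b{\left(-685 \right)} - 322 \left(219 + P{\left(2 \right)}\right)} = \sqrt{\left(554 - -438400\right) - 322 \left(219 + 2 \left(-7 + 2\right)\right)} = \sqrt{\left(554 + 438400\right) - 322 \left(219 + 2 \left(-5\right)\right)} = \sqrt{438954 - 322 \left(219 - 10\right)} = \sqrt{438954 - 67298} = \sqrt{371656} = 2 \sqrt{92914}$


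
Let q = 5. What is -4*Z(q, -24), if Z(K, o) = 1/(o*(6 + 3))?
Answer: 1/54 ≈ 0.018519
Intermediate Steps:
Z(K, o) = 1/(9*o) (Z(K, o) = 1/(o*9) = 1/(9*o))
-4*Z(q, -24) = -4/(9*(-24)) = -4*(-1)/(9*24) = -4*(-1/216) = 1/54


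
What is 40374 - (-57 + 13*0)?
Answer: 40431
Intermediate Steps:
40374 - (-57 + 13*0) = 40374 - (-57 + 0) = 40374 - 1*(-57) = 40374 + 57 = 40431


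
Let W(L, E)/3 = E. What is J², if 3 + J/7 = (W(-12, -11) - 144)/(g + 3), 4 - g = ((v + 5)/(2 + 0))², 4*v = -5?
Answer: 7052472441/49729 ≈ 1.4182e+5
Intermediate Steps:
v = -5/4 (v = (¼)*(-5) = -5/4 ≈ -1.2500)
W(L, E) = 3*E
g = 31/64 (g = 4 - ((-5/4 + 5)/(2 + 0))² = 4 - ((15/4)/2)² = 4 - ((15/4)*(½))² = 4 - (15/8)² = 4 - 1*225/64 = 4 - 225/64 = 31/64 ≈ 0.48438)
J = -83979/223 (J = -21 + 7*((3*(-11) - 144)/(31/64 + 3)) = -21 + 7*((-33 - 144)/(223/64)) = -21 + 7*(-177*64/223) = -21 + 7*(-11328/223) = -21 - 79296/223 = -83979/223 ≈ -376.59)
J² = (-83979/223)² = 7052472441/49729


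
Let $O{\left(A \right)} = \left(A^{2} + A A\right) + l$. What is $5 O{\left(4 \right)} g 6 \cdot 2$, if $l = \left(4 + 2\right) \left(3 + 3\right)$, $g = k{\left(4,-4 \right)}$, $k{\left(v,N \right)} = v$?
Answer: $16320$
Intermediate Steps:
$g = 4$
$l = 36$ ($l = 6 \cdot 6 = 36$)
$O{\left(A \right)} = 36 + 2 A^{2}$ ($O{\left(A \right)} = \left(A^{2} + A A\right) + 36 = \left(A^{2} + A^{2}\right) + 36 = 2 A^{2} + 36 = 36 + 2 A^{2}$)
$5 O{\left(4 \right)} g 6 \cdot 2 = 5 \left(36 + 2 \cdot 4^{2}\right) 4 \cdot 6 \cdot 2 = 5 \left(36 + 2 \cdot 16\right) 24 \cdot 2 = 5 \left(36 + 32\right) 48 = 5 \cdot 68 \cdot 48 = 340 \cdot 48 = 16320$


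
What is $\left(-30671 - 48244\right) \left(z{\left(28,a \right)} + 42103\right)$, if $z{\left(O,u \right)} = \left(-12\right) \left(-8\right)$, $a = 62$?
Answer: $-3330134085$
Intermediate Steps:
$z{\left(O,u \right)} = 96$
$\left(-30671 - 48244\right) \left(z{\left(28,a \right)} + 42103\right) = \left(-30671 - 48244\right) \left(96 + 42103\right) = \left(-78915\right) 42199 = -3330134085$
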